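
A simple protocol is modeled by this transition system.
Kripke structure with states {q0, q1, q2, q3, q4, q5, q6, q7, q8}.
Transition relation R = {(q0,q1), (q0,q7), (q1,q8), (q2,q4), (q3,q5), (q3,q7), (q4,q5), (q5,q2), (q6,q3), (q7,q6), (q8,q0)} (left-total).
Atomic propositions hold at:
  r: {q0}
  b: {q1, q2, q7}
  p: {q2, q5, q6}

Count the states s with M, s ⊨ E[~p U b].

6

Sat(~p) = {q0, q1, q3, q4, q7, q8}
E[~p U b]: least fixpoint, start Z0 = Sat(b) = {q1, q2, q7}, add states in Sat(~p) with some successor in Z. Z1 = {q0, q1, q2, q3, q7}; Z2 = {q0, q1, q2, q3, q7, q8}; fixed.
Sat(E[~p U b]) = {q0, q1, q2, q3, q7, q8}
|Sat(E[~p U b])| = |{q0, q1, q2, q3, q7, q8}| = 6.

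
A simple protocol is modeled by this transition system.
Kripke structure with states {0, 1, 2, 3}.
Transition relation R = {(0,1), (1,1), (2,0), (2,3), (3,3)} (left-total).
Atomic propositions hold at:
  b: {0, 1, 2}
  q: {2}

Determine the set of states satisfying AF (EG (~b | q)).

Sat(~b) = {3}
Sat(~b | q) = {2, 3}
EG (~b | q): greatest fixpoint, start Z0 = {2, 3}, keep only states in Sat with some successor in Z. Already a fixed point.
Sat(EG (~b | q)) = {2, 3}
AF (EG (~b | q)): least fixpoint, start Z0 = {2, 3}, add states with every successor in Z. Already a fixed point.
Sat(AF (EG (~b | q))) = {2, 3}

{2, 3}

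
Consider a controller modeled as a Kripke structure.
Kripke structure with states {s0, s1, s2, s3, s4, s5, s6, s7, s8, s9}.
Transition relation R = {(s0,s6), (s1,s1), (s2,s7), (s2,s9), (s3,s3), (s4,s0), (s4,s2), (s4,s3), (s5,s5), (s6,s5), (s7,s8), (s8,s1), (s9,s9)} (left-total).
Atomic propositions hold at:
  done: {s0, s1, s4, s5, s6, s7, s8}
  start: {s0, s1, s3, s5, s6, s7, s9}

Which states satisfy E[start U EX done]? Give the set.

{s0, s1, s2, s4, s5, s6, s7, s8}

Sat(EX done) = {s : some successor in {s0, s1, s4, s5, s6, s7, s8}} = {s0, s1, s2, s4, s5, s6, s7, s8}
E[start U EX done]: least fixpoint, start Z0 = Sat(EX done) = {s0, s1, s2, s4, s5, s6, s7, s8}, add states in Sat(start) with some successor in Z. Already a fixed point.
Sat(E[start U EX done]) = {s0, s1, s2, s4, s5, s6, s7, s8}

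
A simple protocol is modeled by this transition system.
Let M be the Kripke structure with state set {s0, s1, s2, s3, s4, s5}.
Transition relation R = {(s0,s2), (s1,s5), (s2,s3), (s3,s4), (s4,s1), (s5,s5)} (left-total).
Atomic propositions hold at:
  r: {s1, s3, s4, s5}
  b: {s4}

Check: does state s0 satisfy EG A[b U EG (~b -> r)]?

No

Sat(~b) = {s0, s1, s2, s3, s5}
Sat(~b -> r) = {s1, s3, s4, s5}
EG (~b -> r): greatest fixpoint, start Z0 = {s1, s3, s4, s5}, keep only states in Sat with some successor in Z. Already a fixed point.
Sat(EG (~b -> r)) = {s1, s3, s4, s5}
A[b U EG (~b -> r)]: least fixpoint, start Z0 = Sat(EG (~b -> r)) = {s1, s3, s4, s5}, add states in Sat(b) with every successor in Z. Already a fixed point.
Sat(A[b U EG (~b -> r)]) = {s1, s3, s4, s5}
EG A[b U EG (~b -> r)]: greatest fixpoint, start Z0 = {s1, s3, s4, s5}, keep only states in Sat with some successor in Z. Already a fixed point.
Sat(EG A[b U EG (~b -> r)]) = {s1, s3, s4, s5}
s0 ∉ Sat(EG A[b U EG (~b -> r)]) = {s1, s3, s4, s5}, so the formula does not hold at s0.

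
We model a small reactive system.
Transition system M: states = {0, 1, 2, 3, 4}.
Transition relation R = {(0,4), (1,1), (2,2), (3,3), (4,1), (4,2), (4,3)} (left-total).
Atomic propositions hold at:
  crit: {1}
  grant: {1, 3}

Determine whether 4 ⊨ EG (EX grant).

Yes

Sat(EX grant) = {s : some successor in {1, 3}} = {1, 3, 4}
EG (EX grant): greatest fixpoint, start Z0 = {1, 3, 4}, keep only states in Sat with some successor in Z. Already a fixed point.
Sat(EG (EX grant)) = {1, 3, 4}
4 ∈ Sat(EG (EX grant)) = {1, 3, 4}, so the formula holds at 4.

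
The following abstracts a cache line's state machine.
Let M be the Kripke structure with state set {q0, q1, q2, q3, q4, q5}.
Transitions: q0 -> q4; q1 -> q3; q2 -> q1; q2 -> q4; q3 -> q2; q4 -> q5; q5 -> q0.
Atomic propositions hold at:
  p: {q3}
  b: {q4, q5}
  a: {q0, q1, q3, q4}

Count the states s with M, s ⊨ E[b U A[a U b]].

A[a U b]: least fixpoint, start Z0 = Sat(b) = {q4, q5}, add states in Sat(a) with every successor in Z. Z1 = {q0, q4, q5}; fixed.
Sat(A[a U b]) = {q0, q4, q5}
E[b U A[a U b]]: least fixpoint, start Z0 = Sat(A[a U b]) = {q0, q4, q5}, add states in Sat(b) with some successor in Z. Already a fixed point.
Sat(E[b U A[a U b]]) = {q0, q4, q5}
|Sat(E[b U A[a U b]])| = |{q0, q4, q5}| = 3.

3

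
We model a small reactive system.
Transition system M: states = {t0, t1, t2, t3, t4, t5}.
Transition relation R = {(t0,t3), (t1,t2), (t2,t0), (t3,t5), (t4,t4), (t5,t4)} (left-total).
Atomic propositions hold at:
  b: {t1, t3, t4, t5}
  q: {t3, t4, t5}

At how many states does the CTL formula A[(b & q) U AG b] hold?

3

Sat(b & q) = {t3, t4, t5}
AG b: greatest fixpoint, start Z0 = {t1, t3, t4, t5}, keep only states in Sat with every successor in Z. Z1 = {t3, t4, t5}; fixed.
Sat(AG b) = {t3, t4, t5}
A[(b & q) U AG b]: least fixpoint, start Z0 = Sat(AG b) = {t3, t4, t5}, add states in Sat(b & q) with every successor in Z. Already a fixed point.
Sat(A[(b & q) U AG b]) = {t3, t4, t5}
|Sat(A[(b & q) U AG b])| = |{t3, t4, t5}| = 3.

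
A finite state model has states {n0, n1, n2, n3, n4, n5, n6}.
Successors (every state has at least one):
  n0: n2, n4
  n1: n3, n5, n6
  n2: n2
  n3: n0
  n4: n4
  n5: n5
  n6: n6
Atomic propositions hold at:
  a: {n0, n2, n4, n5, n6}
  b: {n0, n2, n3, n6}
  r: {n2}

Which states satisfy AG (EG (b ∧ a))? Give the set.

Sat(b ∧ a) = {n0, n2, n6}
EG (b ∧ a): greatest fixpoint, start Z0 = {n0, n2, n6}, keep only states in Sat with some successor in Z. Already a fixed point.
Sat(EG (b ∧ a)) = {n0, n2, n6}
AG (EG (b ∧ a)): greatest fixpoint, start Z0 = {n0, n2, n6}, keep only states in Sat with every successor in Z. Z1 = {n2, n6}; fixed.
Sat(AG (EG (b ∧ a))) = {n2, n6}

{n2, n6}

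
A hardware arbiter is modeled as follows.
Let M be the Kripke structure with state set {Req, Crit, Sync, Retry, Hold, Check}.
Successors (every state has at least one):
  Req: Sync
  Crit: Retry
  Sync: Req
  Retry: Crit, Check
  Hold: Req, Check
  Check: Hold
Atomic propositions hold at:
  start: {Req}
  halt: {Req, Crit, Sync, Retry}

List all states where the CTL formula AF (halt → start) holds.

{Req, Sync, Hold, Check}

Sat(halt → start) = {Req, Hold, Check}
AF (halt → start): least fixpoint, start Z0 = {Req, Hold, Check}, add states with every successor in Z. Z1 = {Req, Sync, Hold, Check}; fixed.
Sat(AF (halt → start)) = {Req, Sync, Hold, Check}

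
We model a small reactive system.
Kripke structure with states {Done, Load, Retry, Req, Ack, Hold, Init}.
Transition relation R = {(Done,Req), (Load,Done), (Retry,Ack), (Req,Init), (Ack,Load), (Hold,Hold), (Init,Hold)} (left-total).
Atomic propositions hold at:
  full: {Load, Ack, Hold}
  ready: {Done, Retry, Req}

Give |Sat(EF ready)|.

5

EF ready: least fixpoint, start Z0 = {Done, Retry, Req}, add states with some successor in Z. Z1 = {Done, Load, Retry, Req}; Z2 = {Done, Load, Retry, Req, Ack}; fixed.
Sat(EF ready) = {Done, Load, Retry, Req, Ack}
|Sat(EF ready)| = |{Done, Load, Retry, Req, Ack}| = 5.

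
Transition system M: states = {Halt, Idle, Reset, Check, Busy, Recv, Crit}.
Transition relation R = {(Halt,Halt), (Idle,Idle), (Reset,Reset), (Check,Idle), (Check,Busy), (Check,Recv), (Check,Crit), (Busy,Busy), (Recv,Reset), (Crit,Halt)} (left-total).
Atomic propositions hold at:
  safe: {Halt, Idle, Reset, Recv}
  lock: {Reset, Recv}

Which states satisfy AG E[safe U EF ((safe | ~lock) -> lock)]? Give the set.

Sat(~lock) = {Halt, Idle, Check, Busy, Crit}
Sat(safe | ~lock) = {Halt, Idle, Reset, Check, Busy, Recv, Crit}
Sat((safe | ~lock) -> lock) = {Reset, Recv}
EF ((safe | ~lock) -> lock): least fixpoint, start Z0 = {Reset, Recv}, add states with some successor in Z. Z1 = {Reset, Check, Recv}; fixed.
Sat(EF ((safe | ~lock) -> lock)) = {Reset, Check, Recv}
E[safe U EF ((safe | ~lock) -> lock)]: least fixpoint, start Z0 = Sat(EF ((safe | ~lock) -> lock)) = {Reset, Check, Recv}, add states in Sat(safe) with some successor in Z. Already a fixed point.
Sat(E[safe U EF ((safe | ~lock) -> lock)]) = {Reset, Check, Recv}
AG E[safe U EF ((safe | ~lock) -> lock)]: greatest fixpoint, start Z0 = {Reset, Check, Recv}, keep only states in Sat with every successor in Z. Z1 = {Reset, Recv}; fixed.
Sat(AG E[safe U EF ((safe | ~lock) -> lock)]) = {Reset, Recv}

{Reset, Recv}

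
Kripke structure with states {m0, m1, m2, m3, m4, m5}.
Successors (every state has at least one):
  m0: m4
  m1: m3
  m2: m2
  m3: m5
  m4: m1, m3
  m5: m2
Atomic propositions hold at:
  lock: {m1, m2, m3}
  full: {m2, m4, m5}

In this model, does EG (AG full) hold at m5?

AG full: greatest fixpoint, start Z0 = {m2, m4, m5}, keep only states in Sat with every successor in Z. Z1 = {m2, m5}; fixed.
Sat(AG full) = {m2, m5}
EG (AG full): greatest fixpoint, start Z0 = {m2, m5}, keep only states in Sat with some successor in Z. Already a fixed point.
Sat(EG (AG full)) = {m2, m5}
m5 ∈ Sat(EG (AG full)) = {m2, m5}, so the formula holds at m5.

Yes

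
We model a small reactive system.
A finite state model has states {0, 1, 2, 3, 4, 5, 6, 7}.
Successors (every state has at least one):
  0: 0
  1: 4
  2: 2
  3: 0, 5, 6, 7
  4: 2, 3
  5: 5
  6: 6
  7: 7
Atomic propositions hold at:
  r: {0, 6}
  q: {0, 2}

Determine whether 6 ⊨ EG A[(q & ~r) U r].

Sat(~r) = {1, 2, 3, 4, 5, 7}
Sat(q & ~r) = {2}
A[(q & ~r) U r]: least fixpoint, start Z0 = Sat(r) = {0, 6}, add states in Sat(q & ~r) with every successor in Z. Already a fixed point.
Sat(A[(q & ~r) U r]) = {0, 6}
EG A[(q & ~r) U r]: greatest fixpoint, start Z0 = {0, 6}, keep only states in Sat with some successor in Z. Already a fixed point.
Sat(EG A[(q & ~r) U r]) = {0, 6}
6 ∈ Sat(EG A[(q & ~r) U r]) = {0, 6}, so the formula holds at 6.

Yes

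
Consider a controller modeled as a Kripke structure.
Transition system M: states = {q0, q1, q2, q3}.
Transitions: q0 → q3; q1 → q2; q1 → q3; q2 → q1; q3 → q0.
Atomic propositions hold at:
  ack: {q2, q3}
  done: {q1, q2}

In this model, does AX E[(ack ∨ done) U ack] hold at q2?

Yes

Sat(ack ∨ done) = {q1, q2, q3}
E[(ack ∨ done) U ack]: least fixpoint, start Z0 = Sat(ack) = {q2, q3}, add states in Sat(ack ∨ done) with some successor in Z. Z1 = {q1, q2, q3}; fixed.
Sat(E[(ack ∨ done) U ack]) = {q1, q2, q3}
Sat(AX E[(ack ∨ done) U ack]) = {s : every successor in {q1, q2, q3}} = {q0, q1, q2}
q2 ∈ Sat(AX E[(ack ∨ done) U ack]) = {q0, q1, q2}, so the formula holds at q2.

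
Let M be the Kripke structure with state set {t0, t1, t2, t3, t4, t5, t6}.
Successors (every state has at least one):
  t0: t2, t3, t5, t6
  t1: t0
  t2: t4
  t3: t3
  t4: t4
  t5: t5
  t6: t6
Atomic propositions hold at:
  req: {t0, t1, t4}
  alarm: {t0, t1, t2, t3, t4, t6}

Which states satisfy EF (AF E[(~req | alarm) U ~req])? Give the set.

Sat(~req) = {t2, t3, t5, t6}
Sat(~req | alarm) = {t0, t1, t2, t3, t4, t5, t6}
E[(~req | alarm) U ~req]: least fixpoint, start Z0 = Sat(~req) = {t2, t3, t5, t6}, add states in Sat(~req | alarm) with some successor in Z. Z1 = {t0, t2, t3, t5, t6}; Z2 = {t0, t1, t2, t3, t5, t6}; fixed.
Sat(E[(~req | alarm) U ~req]) = {t0, t1, t2, t3, t5, t6}
AF E[(~req | alarm) U ~req]: least fixpoint, start Z0 = {t0, t1, t2, t3, t5, t6}, add states with every successor in Z. Already a fixed point.
Sat(AF E[(~req | alarm) U ~req]) = {t0, t1, t2, t3, t5, t6}
EF (AF E[(~req | alarm) U ~req]): least fixpoint, start Z0 = {t0, t1, t2, t3, t5, t6}, add states with some successor in Z. Already a fixed point.
Sat(EF (AF E[(~req | alarm) U ~req])) = {t0, t1, t2, t3, t5, t6}

{t0, t1, t2, t3, t5, t6}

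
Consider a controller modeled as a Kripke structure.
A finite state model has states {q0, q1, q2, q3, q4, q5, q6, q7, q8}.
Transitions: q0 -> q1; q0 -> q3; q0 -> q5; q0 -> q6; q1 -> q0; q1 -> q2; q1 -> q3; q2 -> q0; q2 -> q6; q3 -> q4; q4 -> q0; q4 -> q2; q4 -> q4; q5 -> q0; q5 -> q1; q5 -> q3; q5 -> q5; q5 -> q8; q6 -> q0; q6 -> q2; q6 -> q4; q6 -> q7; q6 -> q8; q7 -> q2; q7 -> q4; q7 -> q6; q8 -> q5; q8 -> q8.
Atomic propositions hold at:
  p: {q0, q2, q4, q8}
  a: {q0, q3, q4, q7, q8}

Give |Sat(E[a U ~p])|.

Sat(~p) = {q1, q3, q5, q6, q7}
E[a U ~p]: least fixpoint, start Z0 = Sat(~p) = {q1, q3, q5, q6, q7}, add states in Sat(a) with some successor in Z. Z1 = {q0, q1, q3, q5, q6, q7, q8}; Z2 = {q0, q1, q3, q4, q5, q6, q7, q8}; fixed.
Sat(E[a U ~p]) = {q0, q1, q3, q4, q5, q6, q7, q8}
|Sat(E[a U ~p])| = |{q0, q1, q3, q4, q5, q6, q7, q8}| = 8.

8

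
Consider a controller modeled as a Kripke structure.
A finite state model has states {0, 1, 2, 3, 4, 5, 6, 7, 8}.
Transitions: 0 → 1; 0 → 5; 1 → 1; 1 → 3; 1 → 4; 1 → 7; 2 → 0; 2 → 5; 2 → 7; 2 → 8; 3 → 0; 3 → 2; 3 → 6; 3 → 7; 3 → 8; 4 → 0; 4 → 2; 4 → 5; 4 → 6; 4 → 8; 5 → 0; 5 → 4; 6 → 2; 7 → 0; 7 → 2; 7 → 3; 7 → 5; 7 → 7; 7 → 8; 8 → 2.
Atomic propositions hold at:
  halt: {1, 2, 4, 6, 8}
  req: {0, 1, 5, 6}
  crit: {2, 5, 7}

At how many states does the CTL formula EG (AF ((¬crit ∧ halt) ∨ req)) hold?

4

Sat(¬crit) = {0, 1, 3, 4, 6, 8}
Sat(¬crit ∧ halt) = {1, 4, 6, 8}
Sat((¬crit ∧ halt) ∨ req) = {0, 1, 4, 5, 6, 8}
AF ((¬crit ∧ halt) ∨ req): least fixpoint, start Z0 = {0, 1, 4, 5, 6, 8}, add states with every successor in Z. Already a fixed point.
Sat(AF ((¬crit ∧ halt) ∨ req)) = {0, 1, 4, 5, 6, 8}
EG (AF ((¬crit ∧ halt) ∨ req)): greatest fixpoint, start Z0 = {0, 1, 4, 5, 6, 8}, keep only states in Sat with some successor in Z. Z1 = {0, 1, 4, 5}; fixed.
Sat(EG (AF ((¬crit ∧ halt) ∨ req))) = {0, 1, 4, 5}
|Sat(EG (AF ((¬crit ∧ halt) ∨ req)))| = |{0, 1, 4, 5}| = 4.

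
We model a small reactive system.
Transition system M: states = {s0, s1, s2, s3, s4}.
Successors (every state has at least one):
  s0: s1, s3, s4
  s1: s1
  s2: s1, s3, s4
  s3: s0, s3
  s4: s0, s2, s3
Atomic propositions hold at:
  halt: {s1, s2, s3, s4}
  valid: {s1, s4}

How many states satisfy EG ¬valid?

3

Sat(¬valid) = {s0, s2, s3}
EG ¬valid: greatest fixpoint, start Z0 = {s0, s2, s3}, keep only states in Sat with some successor in Z. Already a fixed point.
Sat(EG ¬valid) = {s0, s2, s3}
|Sat(EG ¬valid)| = |{s0, s2, s3}| = 3.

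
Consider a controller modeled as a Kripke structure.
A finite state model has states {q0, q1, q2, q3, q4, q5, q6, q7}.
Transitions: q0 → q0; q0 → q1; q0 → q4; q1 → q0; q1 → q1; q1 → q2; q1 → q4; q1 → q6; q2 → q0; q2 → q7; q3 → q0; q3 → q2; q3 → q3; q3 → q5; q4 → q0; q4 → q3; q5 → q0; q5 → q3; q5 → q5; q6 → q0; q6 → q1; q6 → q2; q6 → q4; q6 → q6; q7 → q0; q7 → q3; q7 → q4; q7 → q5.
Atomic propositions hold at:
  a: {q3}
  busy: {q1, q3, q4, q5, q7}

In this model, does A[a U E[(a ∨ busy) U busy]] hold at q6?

Sat(a ∨ busy) = {q1, q3, q4, q5, q7}
E[(a ∨ busy) U busy]: least fixpoint, start Z0 = Sat(busy) = {q1, q3, q4, q5, q7}, add states in Sat(a ∨ busy) with some successor in Z. Already a fixed point.
Sat(E[(a ∨ busy) U busy]) = {q1, q3, q4, q5, q7}
A[a U E[(a ∨ busy) U busy]]: least fixpoint, start Z0 = Sat(E[(a ∨ busy) U busy]) = {q1, q3, q4, q5, q7}, add states in Sat(a) with every successor in Z. Already a fixed point.
Sat(A[a U E[(a ∨ busy) U busy]]) = {q1, q3, q4, q5, q7}
q6 ∉ Sat(A[a U E[(a ∨ busy) U busy]]) = {q1, q3, q4, q5, q7}, so the formula does not hold at q6.

No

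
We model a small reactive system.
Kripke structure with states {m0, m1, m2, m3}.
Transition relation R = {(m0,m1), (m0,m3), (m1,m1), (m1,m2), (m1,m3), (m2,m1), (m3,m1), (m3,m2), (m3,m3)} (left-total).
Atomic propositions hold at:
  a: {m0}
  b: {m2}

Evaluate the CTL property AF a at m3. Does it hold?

AF a: least fixpoint, start Z0 = {m0}, add states with every successor in Z. Already a fixed point.
Sat(AF a) = {m0}
m3 ∉ Sat(AF a) = {m0}, so the formula does not hold at m3.

No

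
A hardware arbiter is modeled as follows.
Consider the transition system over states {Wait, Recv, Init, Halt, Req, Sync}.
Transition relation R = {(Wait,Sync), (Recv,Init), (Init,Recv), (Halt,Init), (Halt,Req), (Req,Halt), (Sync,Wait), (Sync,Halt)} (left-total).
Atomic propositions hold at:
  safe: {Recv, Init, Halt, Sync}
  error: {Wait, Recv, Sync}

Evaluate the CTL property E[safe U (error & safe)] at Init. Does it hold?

Sat(error & safe) = {Recv, Sync}
E[safe U (error & safe)]: least fixpoint, start Z0 = Sat((error & safe)) = {Recv, Sync}, add states in Sat(safe) with some successor in Z. Z1 = {Recv, Init, Sync}; Z2 = {Recv, Init, Halt, Sync}; fixed.
Sat(E[safe U (error & safe)]) = {Recv, Init, Halt, Sync}
Init ∈ Sat(E[safe U (error & safe)]) = {Recv, Init, Halt, Sync}, so the formula holds at Init.

Yes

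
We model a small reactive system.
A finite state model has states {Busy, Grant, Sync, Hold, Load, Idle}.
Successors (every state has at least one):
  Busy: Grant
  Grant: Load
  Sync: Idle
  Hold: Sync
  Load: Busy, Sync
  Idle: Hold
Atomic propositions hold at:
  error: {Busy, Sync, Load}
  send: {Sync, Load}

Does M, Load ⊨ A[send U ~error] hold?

No

Sat(~error) = {Grant, Hold, Idle}
A[send U ~error]: least fixpoint, start Z0 = Sat(~error) = {Grant, Hold, Idle}, add states in Sat(send) with every successor in Z. Z1 = {Grant, Sync, Hold, Idle}; fixed.
Sat(A[send U ~error]) = {Grant, Sync, Hold, Idle}
Load ∉ Sat(A[send U ~error]) = {Grant, Sync, Hold, Idle}, so the formula does not hold at Load.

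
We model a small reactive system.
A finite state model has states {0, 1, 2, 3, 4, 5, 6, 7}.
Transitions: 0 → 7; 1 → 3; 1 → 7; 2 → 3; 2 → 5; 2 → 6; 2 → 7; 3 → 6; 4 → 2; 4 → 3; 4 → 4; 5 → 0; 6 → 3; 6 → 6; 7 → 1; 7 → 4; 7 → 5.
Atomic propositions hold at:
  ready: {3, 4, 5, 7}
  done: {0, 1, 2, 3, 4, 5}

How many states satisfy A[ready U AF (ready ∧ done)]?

Sat(ready ∧ done) = {3, 4, 5}
AF (ready ∧ done): least fixpoint, start Z0 = {3, 4, 5}, add states with every successor in Z. Already a fixed point.
Sat(AF (ready ∧ done)) = {3, 4, 5}
A[ready U AF (ready ∧ done)]: least fixpoint, start Z0 = Sat(AF (ready ∧ done)) = {3, 4, 5}, add states in Sat(ready) with every successor in Z. Already a fixed point.
Sat(A[ready U AF (ready ∧ done)]) = {3, 4, 5}
|Sat(A[ready U AF (ready ∧ done)])| = |{3, 4, 5}| = 3.

3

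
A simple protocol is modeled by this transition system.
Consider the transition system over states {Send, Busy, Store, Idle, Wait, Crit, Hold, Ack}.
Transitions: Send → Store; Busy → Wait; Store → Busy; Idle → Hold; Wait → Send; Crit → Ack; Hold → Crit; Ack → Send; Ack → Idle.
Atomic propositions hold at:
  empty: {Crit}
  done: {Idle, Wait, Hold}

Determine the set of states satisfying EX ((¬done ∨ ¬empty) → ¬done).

Sat(¬done) = {Send, Busy, Store, Crit, Ack}
Sat(¬empty) = {Send, Busy, Store, Idle, Wait, Hold, Ack}
Sat(¬done ∨ ¬empty) = {Send, Busy, Store, Idle, Wait, Crit, Hold, Ack}
Sat((¬done ∨ ¬empty) → ¬done) = {Send, Busy, Store, Crit, Ack}
Sat(EX ((¬done ∨ ¬empty) → ¬done)) = {s : some successor in {Send, Busy, Store, Crit, Ack}} = {Send, Store, Wait, Crit, Hold, Ack}

{Send, Store, Wait, Crit, Hold, Ack}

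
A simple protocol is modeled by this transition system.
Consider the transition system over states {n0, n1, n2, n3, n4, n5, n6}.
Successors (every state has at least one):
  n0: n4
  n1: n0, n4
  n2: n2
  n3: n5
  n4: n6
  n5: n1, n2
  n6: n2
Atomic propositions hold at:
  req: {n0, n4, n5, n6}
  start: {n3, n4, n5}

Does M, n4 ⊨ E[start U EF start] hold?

Yes

EF start: least fixpoint, start Z0 = {n3, n4, n5}, add states with some successor in Z. Z1 = {n0, n1, n3, n4, n5}; fixed.
Sat(EF start) = {n0, n1, n3, n4, n5}
E[start U EF start]: least fixpoint, start Z0 = Sat(EF start) = {n0, n1, n3, n4, n5}, add states in Sat(start) with some successor in Z. Already a fixed point.
Sat(E[start U EF start]) = {n0, n1, n3, n4, n5}
n4 ∈ Sat(E[start U EF start]) = {n0, n1, n3, n4, n5}, so the formula holds at n4.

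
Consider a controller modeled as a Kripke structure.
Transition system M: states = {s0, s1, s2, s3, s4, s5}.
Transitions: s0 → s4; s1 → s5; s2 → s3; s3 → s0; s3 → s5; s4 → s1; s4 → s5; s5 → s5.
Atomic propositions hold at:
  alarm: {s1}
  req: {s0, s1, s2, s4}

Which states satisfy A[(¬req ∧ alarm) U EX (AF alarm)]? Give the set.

{s4}

Sat(¬req) = {s3, s5}
Sat(¬req ∧ alarm) = ∅
AF alarm: least fixpoint, start Z0 = {s1}, add states with every successor in Z. Already a fixed point.
Sat(AF alarm) = {s1}
Sat(EX (AF alarm)) = {s : some successor in {s1}} = {s4}
A[(¬req ∧ alarm) U EX (AF alarm)]: least fixpoint, start Z0 = Sat(EX (AF alarm)) = {s4}, add states in Sat(¬req ∧ alarm) with every successor in Z. Already a fixed point.
Sat(A[(¬req ∧ alarm) U EX (AF alarm)]) = {s4}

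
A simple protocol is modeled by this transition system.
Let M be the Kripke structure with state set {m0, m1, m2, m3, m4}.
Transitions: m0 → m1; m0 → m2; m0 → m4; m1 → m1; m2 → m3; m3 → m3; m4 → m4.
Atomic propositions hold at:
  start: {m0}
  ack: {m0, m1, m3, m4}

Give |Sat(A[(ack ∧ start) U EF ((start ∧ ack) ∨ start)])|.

Sat(ack ∧ start) = {m0}
Sat(start ∧ ack) = {m0}
Sat((start ∧ ack) ∨ start) = {m0}
EF ((start ∧ ack) ∨ start): least fixpoint, start Z0 = {m0}, add states with some successor in Z. Already a fixed point.
Sat(EF ((start ∧ ack) ∨ start)) = {m0}
A[(ack ∧ start) U EF ((start ∧ ack) ∨ start)]: least fixpoint, start Z0 = Sat(EF ((start ∧ ack) ∨ start)) = {m0}, add states in Sat(ack ∧ start) with every successor in Z. Already a fixed point.
Sat(A[(ack ∧ start) U EF ((start ∧ ack) ∨ start)]) = {m0}
|Sat(A[(ack ∧ start) U EF ((start ∧ ack) ∨ start)])| = |{m0}| = 1.

1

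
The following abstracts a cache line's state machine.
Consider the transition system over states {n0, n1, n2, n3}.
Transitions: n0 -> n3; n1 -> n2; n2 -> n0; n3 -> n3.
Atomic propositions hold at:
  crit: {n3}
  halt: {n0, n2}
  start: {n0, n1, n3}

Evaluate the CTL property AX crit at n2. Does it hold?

Sat(AX crit) = {s : every successor in {n3}} = {n0, n3}
n2 ∉ Sat(AX crit) = {n0, n3}, so the formula does not hold at n2.

No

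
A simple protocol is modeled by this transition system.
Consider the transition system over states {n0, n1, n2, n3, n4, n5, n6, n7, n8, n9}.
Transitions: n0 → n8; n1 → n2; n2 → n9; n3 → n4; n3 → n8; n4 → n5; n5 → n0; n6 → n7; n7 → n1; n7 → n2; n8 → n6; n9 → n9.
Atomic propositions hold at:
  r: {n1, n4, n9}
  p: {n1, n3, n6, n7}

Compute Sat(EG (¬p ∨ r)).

{n1, n2, n9}

Sat(¬p) = {n0, n2, n4, n5, n8, n9}
Sat(¬p ∨ r) = {n0, n1, n2, n4, n5, n8, n9}
EG (¬p ∨ r): greatest fixpoint, start Z0 = {n0, n1, n2, n4, n5, n8, n9}, keep only states in Sat with some successor in Z. Z1 = {n0, n1, n2, n4, n5, n9}; Z2 = {n1, n2, n4, n5, n9}; Z3 = {n1, n2, n4, n9}; Z4 = {n1, n2, n9}; fixed.
Sat(EG (¬p ∨ r)) = {n1, n2, n9}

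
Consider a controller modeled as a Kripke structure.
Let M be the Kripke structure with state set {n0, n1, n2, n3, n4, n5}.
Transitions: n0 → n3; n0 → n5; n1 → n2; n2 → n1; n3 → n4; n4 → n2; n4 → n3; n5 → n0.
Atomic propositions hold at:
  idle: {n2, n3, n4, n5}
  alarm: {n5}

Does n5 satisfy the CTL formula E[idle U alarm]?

E[idle U alarm]: least fixpoint, start Z0 = Sat(alarm) = {n5}, add states in Sat(idle) with some successor in Z. Already a fixed point.
Sat(E[idle U alarm]) = {n5}
n5 ∈ Sat(E[idle U alarm]) = {n5}, so the formula holds at n5.

Yes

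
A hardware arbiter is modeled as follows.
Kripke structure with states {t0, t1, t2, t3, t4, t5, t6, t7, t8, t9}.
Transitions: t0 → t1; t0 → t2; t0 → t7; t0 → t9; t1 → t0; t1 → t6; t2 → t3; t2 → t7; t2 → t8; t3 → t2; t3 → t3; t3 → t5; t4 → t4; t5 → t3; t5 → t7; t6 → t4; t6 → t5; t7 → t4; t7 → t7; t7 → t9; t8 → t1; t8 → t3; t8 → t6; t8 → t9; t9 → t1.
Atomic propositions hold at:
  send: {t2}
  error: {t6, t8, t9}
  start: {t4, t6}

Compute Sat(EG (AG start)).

{t4}

AG start: greatest fixpoint, start Z0 = {t4, t6}, keep only states in Sat with every successor in Z. Z1 = {t4}; fixed.
Sat(AG start) = {t4}
EG (AG start): greatest fixpoint, start Z0 = {t4}, keep only states in Sat with some successor in Z. Already a fixed point.
Sat(EG (AG start)) = {t4}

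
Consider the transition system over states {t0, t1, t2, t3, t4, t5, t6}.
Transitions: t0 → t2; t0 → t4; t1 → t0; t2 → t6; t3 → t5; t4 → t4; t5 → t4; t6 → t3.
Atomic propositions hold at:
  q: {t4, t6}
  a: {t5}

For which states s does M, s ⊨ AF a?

AF a: least fixpoint, start Z0 = {t5}, add states with every successor in Z. Z1 = {t3, t5}; Z2 = {t3, t5, t6}; Z3 = {t2, t3, t5, t6}; fixed.
Sat(AF a) = {t2, t3, t5, t6}

{t2, t3, t5, t6}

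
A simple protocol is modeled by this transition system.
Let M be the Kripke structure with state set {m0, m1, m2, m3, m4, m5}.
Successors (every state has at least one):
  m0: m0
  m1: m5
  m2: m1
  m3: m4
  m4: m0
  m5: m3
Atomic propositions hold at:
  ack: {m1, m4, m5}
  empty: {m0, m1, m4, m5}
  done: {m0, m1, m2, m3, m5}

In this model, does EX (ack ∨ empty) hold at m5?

No

Sat(ack ∨ empty) = {m0, m1, m4, m5}
Sat(EX (ack ∨ empty)) = {s : some successor in {m0, m1, m4, m5}} = {m0, m1, m2, m3, m4}
m5 ∉ Sat(EX (ack ∨ empty)) = {m0, m1, m2, m3, m4}, so the formula does not hold at m5.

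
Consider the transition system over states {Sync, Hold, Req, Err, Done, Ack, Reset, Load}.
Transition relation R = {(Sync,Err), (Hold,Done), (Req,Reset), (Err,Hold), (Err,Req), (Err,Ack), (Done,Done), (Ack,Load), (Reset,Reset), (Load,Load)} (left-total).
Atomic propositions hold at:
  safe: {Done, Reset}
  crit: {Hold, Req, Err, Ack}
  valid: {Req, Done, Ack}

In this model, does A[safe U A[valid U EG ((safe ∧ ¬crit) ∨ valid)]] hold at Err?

Sat(¬crit) = {Sync, Done, Reset, Load}
Sat(safe ∧ ¬crit) = {Done, Reset}
Sat((safe ∧ ¬crit) ∨ valid) = {Req, Done, Ack, Reset}
EG ((safe ∧ ¬crit) ∨ valid): greatest fixpoint, start Z0 = {Req, Done, Ack, Reset}, keep only states in Sat with some successor in Z. Z1 = {Req, Done, Reset}; fixed.
Sat(EG ((safe ∧ ¬crit) ∨ valid)) = {Req, Done, Reset}
A[valid U EG ((safe ∧ ¬crit) ∨ valid)]: least fixpoint, start Z0 = Sat(EG ((safe ∧ ¬crit) ∨ valid)) = {Req, Done, Reset}, add states in Sat(valid) with every successor in Z. Already a fixed point.
Sat(A[valid U EG ((safe ∧ ¬crit) ∨ valid)]) = {Req, Done, Reset}
A[safe U A[valid U EG ((safe ∧ ¬crit) ∨ valid)]]: least fixpoint, start Z0 = Sat(A[valid U EG ((safe ∧ ¬crit) ∨ valid)]) = {Req, Done, Reset}, add states in Sat(safe) with every successor in Z. Already a fixed point.
Sat(A[safe U A[valid U EG ((safe ∧ ¬crit) ∨ valid)]]) = {Req, Done, Reset}
Err ∉ Sat(A[safe U A[valid U EG ((safe ∧ ¬crit) ∨ valid)]]) = {Req, Done, Reset}, so the formula does not hold at Err.

No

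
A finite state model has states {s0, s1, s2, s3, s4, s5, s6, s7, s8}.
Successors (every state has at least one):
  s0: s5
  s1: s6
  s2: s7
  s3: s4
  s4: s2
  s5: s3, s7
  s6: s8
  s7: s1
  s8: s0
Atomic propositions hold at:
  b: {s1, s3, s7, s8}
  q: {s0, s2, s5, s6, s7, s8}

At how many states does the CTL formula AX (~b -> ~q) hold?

Sat(~b) = {s0, s2, s4, s5, s6}
Sat(~q) = {s1, s3, s4}
Sat(~b -> ~q) = {s1, s3, s4, s7, s8}
Sat(AX (~b -> ~q)) = {s : every successor in {s1, s3, s4, s7, s8}} = {s2, s3, s5, s6, s7}
|Sat(AX (~b -> ~q))| = |{s2, s3, s5, s6, s7}| = 5.

5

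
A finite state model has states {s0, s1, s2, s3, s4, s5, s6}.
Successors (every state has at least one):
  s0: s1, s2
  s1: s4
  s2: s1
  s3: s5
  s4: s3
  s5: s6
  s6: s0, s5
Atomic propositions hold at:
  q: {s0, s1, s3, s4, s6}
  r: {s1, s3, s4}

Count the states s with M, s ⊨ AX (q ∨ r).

4

Sat(q ∨ r) = {s0, s1, s3, s4, s6}
Sat(AX (q ∨ r)) = {s : every successor in {s0, s1, s3, s4, s6}} = {s1, s2, s4, s5}
|Sat(AX (q ∨ r))| = |{s1, s2, s4, s5}| = 4.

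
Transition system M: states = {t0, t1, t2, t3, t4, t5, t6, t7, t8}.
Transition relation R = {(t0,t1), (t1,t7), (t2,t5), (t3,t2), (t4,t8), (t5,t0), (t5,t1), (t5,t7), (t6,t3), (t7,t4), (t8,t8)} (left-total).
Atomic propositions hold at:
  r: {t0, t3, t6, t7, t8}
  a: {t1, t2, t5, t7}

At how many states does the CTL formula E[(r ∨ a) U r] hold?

Sat(r ∨ a) = {t0, t1, t2, t3, t5, t6, t7, t8}
E[(r ∨ a) U r]: least fixpoint, start Z0 = Sat(r) = {t0, t3, t6, t7, t8}, add states in Sat(r ∨ a) with some successor in Z. Z1 = {t0, t1, t3, t5, t6, t7, t8}; Z2 = {t0, t1, t2, t3, t5, t6, t7, t8}; fixed.
Sat(E[(r ∨ a) U r]) = {t0, t1, t2, t3, t5, t6, t7, t8}
|Sat(E[(r ∨ a) U r])| = |{t0, t1, t2, t3, t5, t6, t7, t8}| = 8.

8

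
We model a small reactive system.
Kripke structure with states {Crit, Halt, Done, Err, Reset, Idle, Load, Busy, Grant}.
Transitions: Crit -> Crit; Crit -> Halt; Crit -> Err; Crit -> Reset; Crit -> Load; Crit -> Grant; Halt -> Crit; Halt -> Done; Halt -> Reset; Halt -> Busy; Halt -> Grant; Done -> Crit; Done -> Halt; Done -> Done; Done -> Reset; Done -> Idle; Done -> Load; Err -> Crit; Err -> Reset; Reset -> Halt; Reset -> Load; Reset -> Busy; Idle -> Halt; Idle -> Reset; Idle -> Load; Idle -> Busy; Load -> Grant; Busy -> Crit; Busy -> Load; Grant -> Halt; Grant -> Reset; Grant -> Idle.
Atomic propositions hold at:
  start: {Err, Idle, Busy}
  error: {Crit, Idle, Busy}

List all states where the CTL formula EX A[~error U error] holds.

Sat(~error) = {Halt, Done, Err, Reset, Load, Grant}
A[~error U error]: least fixpoint, start Z0 = Sat(error) = {Crit, Idle, Busy}, add states in Sat(~error) with every successor in Z. Already a fixed point.
Sat(A[~error U error]) = {Crit, Idle, Busy}
Sat(EX A[~error U error]) = {s : some successor in {Crit, Idle, Busy}} = {Crit, Halt, Done, Err, Reset, Idle, Busy, Grant}

{Crit, Halt, Done, Err, Reset, Idle, Busy, Grant}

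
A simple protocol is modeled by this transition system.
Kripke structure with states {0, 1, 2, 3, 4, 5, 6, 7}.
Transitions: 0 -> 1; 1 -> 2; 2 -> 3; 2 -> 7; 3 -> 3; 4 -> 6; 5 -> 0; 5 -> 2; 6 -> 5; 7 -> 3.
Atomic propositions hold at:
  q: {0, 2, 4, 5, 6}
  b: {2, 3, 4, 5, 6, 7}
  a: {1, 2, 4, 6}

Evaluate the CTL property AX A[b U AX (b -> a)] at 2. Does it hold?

No

Sat(b -> a) = {0, 1, 2, 4, 6}
Sat(AX (b -> a)) = {s : every successor in {0, 1, 2, 4, 6}} = {0, 1, 4, 5}
A[b U AX (b -> a)]: least fixpoint, start Z0 = Sat(AX (b -> a)) = {0, 1, 4, 5}, add states in Sat(b) with every successor in Z. Z1 = {0, 1, 4, 5, 6}; fixed.
Sat(A[b U AX (b -> a)]) = {0, 1, 4, 5, 6}
Sat(AX A[b U AX (b -> a)]) = {s : every successor in {0, 1, 4, 5, 6}} = {0, 4, 6}
2 ∉ Sat(AX A[b U AX (b -> a)]) = {0, 4, 6}, so the formula does not hold at 2.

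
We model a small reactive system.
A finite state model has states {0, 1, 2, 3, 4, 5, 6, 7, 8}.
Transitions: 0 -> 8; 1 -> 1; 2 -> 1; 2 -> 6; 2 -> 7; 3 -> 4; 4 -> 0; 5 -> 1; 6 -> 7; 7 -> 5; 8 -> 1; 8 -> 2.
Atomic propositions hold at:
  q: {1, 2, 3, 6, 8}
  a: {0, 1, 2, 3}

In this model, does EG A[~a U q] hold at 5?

Yes

Sat(~a) = {4, 5, 6, 7, 8}
A[~a U q]: least fixpoint, start Z0 = Sat(q) = {1, 2, 3, 6, 8}, add states in Sat(~a) with every successor in Z. Z1 = {1, 2, 3, 5, 6, 8}; Z2 = {1, 2, 3, 5, 6, 7, 8}; fixed.
Sat(A[~a U q]) = {1, 2, 3, 5, 6, 7, 8}
EG A[~a U q]: greatest fixpoint, start Z0 = {1, 2, 3, 5, 6, 7, 8}, keep only states in Sat with some successor in Z. Z1 = {1, 2, 5, 6, 7, 8}; fixed.
Sat(EG A[~a U q]) = {1, 2, 5, 6, 7, 8}
5 ∈ Sat(EG A[~a U q]) = {1, 2, 5, 6, 7, 8}, so the formula holds at 5.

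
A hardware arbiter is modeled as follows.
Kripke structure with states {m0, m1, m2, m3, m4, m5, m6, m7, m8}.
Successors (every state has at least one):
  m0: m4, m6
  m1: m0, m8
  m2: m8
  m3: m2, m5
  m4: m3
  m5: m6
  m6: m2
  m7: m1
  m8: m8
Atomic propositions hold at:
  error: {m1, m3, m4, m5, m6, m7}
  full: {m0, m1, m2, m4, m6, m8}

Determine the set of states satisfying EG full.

EG full: greatest fixpoint, start Z0 = {m0, m1, m2, m4, m6, m8}, keep only states in Sat with some successor in Z. Z1 = {m0, m1, m2, m6, m8}; fixed.
Sat(EG full) = {m0, m1, m2, m6, m8}

{m0, m1, m2, m6, m8}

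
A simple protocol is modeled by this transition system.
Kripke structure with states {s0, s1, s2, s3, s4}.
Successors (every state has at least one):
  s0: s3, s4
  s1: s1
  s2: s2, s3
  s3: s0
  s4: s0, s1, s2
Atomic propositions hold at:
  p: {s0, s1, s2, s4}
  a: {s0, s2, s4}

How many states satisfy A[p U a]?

3

A[p U a]: least fixpoint, start Z0 = Sat(a) = {s0, s2, s4}, add states in Sat(p) with every successor in Z. Already a fixed point.
Sat(A[p U a]) = {s0, s2, s4}
|Sat(A[p U a])| = |{s0, s2, s4}| = 3.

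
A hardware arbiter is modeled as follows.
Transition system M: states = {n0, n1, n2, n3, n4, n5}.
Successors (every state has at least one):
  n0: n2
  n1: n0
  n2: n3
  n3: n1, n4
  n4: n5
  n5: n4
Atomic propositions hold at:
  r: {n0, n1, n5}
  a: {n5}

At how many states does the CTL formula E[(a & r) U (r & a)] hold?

1

Sat(a & r) = {n5}
Sat(r & a) = {n5}
E[(a & r) U (r & a)]: least fixpoint, start Z0 = Sat((r & a)) = {n5}, add states in Sat(a & r) with some successor in Z. Already a fixed point.
Sat(E[(a & r) U (r & a)]) = {n5}
|Sat(E[(a & r) U (r & a)])| = |{n5}| = 1.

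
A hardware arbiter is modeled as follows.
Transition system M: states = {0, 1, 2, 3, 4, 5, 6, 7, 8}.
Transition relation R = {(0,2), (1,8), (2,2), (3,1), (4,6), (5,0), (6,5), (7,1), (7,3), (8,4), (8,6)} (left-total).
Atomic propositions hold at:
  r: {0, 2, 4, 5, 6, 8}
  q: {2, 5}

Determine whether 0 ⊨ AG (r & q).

No

Sat(r & q) = {2, 5}
AG (r & q): greatest fixpoint, start Z0 = {2, 5}, keep only states in Sat with every successor in Z. Z1 = {2}; fixed.
Sat(AG (r & q)) = {2}
0 ∉ Sat(AG (r & q)) = {2}, so the formula does not hold at 0.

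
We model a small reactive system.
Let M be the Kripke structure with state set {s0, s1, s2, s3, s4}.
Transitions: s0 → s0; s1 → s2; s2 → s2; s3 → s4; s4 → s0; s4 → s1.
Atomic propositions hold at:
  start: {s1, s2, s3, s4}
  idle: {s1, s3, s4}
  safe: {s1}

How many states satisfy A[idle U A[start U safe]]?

1

A[start U safe]: least fixpoint, start Z0 = Sat(safe) = {s1}, add states in Sat(start) with every successor in Z. Already a fixed point.
Sat(A[start U safe]) = {s1}
A[idle U A[start U safe]]: least fixpoint, start Z0 = Sat(A[start U safe]) = {s1}, add states in Sat(idle) with every successor in Z. Already a fixed point.
Sat(A[idle U A[start U safe]]) = {s1}
|Sat(A[idle U A[start U safe]])| = |{s1}| = 1.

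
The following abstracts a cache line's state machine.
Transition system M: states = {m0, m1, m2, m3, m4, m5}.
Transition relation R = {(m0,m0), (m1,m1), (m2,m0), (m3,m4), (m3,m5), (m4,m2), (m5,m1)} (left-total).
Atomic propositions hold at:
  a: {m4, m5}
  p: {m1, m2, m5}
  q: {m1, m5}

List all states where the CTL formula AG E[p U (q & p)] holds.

Sat(q & p) = {m1, m5}
E[p U (q & p)]: least fixpoint, start Z0 = Sat((q & p)) = {m1, m5}, add states in Sat(p) with some successor in Z. Already a fixed point.
Sat(E[p U (q & p)]) = {m1, m5}
AG E[p U (q & p)]: greatest fixpoint, start Z0 = {m1, m5}, keep only states in Sat with every successor in Z. Already a fixed point.
Sat(AG E[p U (q & p)]) = {m1, m5}

{m1, m5}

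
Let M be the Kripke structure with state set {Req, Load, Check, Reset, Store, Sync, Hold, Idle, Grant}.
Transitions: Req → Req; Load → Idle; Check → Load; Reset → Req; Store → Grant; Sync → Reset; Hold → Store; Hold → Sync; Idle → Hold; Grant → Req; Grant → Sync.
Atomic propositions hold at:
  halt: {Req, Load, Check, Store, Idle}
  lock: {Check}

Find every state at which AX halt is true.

Sat(AX halt) = {s : every successor in {Req, Load, Check, Store, Idle}} = {Req, Load, Check, Reset}

{Req, Load, Check, Reset}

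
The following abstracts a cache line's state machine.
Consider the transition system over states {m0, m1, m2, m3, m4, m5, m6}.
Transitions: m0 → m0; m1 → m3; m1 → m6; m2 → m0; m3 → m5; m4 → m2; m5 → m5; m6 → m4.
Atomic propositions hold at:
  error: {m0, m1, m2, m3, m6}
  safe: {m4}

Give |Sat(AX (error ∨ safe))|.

5

Sat(error ∨ safe) = {m0, m1, m2, m3, m4, m6}
Sat(AX (error ∨ safe)) = {s : every successor in {m0, m1, m2, m3, m4, m6}} = {m0, m1, m2, m4, m6}
|Sat(AX (error ∨ safe))| = |{m0, m1, m2, m4, m6}| = 5.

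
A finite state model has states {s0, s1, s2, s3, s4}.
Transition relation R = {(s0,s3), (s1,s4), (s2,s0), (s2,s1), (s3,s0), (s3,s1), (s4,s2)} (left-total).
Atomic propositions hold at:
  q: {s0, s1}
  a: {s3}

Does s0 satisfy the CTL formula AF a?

Yes

AF a: least fixpoint, start Z0 = {s3}, add states with every successor in Z. Z1 = {s0, s3}; fixed.
Sat(AF a) = {s0, s3}
s0 ∈ Sat(AF a) = {s0, s3}, so the formula holds at s0.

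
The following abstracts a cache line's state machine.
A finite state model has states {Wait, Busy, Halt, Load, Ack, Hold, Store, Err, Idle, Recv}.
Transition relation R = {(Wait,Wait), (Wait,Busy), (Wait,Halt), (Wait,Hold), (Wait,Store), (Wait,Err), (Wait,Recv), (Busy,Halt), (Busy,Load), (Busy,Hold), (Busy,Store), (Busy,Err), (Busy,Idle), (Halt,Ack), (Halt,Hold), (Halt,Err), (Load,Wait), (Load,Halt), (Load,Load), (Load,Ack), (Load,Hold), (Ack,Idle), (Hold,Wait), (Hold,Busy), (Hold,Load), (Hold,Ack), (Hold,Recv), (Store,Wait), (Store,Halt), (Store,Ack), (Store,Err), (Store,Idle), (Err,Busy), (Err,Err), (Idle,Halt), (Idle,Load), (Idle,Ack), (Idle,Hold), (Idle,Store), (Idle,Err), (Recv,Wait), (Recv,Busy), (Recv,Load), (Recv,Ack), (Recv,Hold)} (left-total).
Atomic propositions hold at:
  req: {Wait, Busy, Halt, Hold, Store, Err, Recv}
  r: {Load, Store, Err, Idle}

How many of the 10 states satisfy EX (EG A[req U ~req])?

8

Sat(~req) = {Load, Ack, Idle}
A[req U ~req]: least fixpoint, start Z0 = Sat(~req) = {Load, Ack, Idle}, add states in Sat(req) with every successor in Z. Already a fixed point.
Sat(A[req U ~req]) = {Load, Ack, Idle}
EG A[req U ~req]: greatest fixpoint, start Z0 = {Load, Ack, Idle}, keep only states in Sat with some successor in Z. Already a fixed point.
Sat(EG A[req U ~req]) = {Load, Ack, Idle}
Sat(EX (EG A[req U ~req])) = {s : some successor in {Load, Ack, Idle}} = {Busy, Halt, Load, Ack, Hold, Store, Idle, Recv}
|Sat(EX (EG A[req U ~req]))| = |{Busy, Halt, Load, Ack, Hold, Store, Idle, Recv}| = 8.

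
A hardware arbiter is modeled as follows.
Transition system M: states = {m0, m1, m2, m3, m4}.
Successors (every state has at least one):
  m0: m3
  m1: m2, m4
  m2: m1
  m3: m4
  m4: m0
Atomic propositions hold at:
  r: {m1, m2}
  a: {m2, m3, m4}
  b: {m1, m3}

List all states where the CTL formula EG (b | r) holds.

Sat(b | r) = {m1, m2, m3}
EG (b | r): greatest fixpoint, start Z0 = {m1, m2, m3}, keep only states in Sat with some successor in Z. Z1 = {m1, m2}; fixed.
Sat(EG (b | r)) = {m1, m2}

{m1, m2}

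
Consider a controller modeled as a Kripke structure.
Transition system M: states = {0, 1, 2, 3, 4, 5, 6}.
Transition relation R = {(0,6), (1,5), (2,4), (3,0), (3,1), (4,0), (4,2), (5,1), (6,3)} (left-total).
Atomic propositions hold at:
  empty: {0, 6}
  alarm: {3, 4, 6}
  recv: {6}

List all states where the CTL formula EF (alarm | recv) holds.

{0, 2, 3, 4, 6}

Sat(alarm | recv) = {3, 4, 6}
EF (alarm | recv): least fixpoint, start Z0 = {3, 4, 6}, add states with some successor in Z. Z1 = {0, 2, 3, 4, 6}; fixed.
Sat(EF (alarm | recv)) = {0, 2, 3, 4, 6}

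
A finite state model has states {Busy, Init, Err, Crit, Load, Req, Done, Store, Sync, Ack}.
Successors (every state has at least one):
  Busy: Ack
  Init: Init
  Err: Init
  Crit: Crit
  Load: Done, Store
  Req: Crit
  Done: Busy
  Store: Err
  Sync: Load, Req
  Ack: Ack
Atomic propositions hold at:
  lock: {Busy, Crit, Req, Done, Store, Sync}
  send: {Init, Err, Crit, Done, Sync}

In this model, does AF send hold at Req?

Yes

AF send: least fixpoint, start Z0 = {Init, Err, Crit, Done, Sync}, add states with every successor in Z. Z1 = {Init, Err, Crit, Req, Done, Store, Sync}; Z2 = {Init, Err, Crit, Load, Req, Done, Store, Sync}; fixed.
Sat(AF send) = {Init, Err, Crit, Load, Req, Done, Store, Sync}
Req ∈ Sat(AF send) = {Init, Err, Crit, Load, Req, Done, Store, Sync}, so the formula holds at Req.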